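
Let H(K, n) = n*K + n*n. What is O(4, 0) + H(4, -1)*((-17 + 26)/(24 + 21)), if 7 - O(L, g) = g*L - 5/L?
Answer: 153/20 ≈ 7.6500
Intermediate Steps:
O(L, g) = 7 + 5/L - L*g (O(L, g) = 7 - (g*L - 5/L) = 7 - (L*g - 5/L) = 7 - (-5/L + L*g) = 7 + (5/L - L*g) = 7 + 5/L - L*g)
H(K, n) = n² + K*n (H(K, n) = K*n + n² = n² + K*n)
O(4, 0) + H(4, -1)*((-17 + 26)/(24 + 21)) = (7 + 5/4 - 1*4*0) + (-(4 - 1))*((-17 + 26)/(24 + 21)) = (7 + 5*(¼) + 0) + (-1*3)*(9/45) = (7 + 5/4 + 0) - 27/45 = 33/4 - 3*⅕ = 33/4 - ⅗ = 153/20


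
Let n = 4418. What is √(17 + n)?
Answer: √4435 ≈ 66.596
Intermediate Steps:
√(17 + n) = √(17 + 4418) = √4435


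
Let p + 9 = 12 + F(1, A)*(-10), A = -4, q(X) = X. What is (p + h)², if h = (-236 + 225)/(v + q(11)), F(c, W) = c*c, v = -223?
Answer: 2169729/44944 ≈ 48.276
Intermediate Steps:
F(c, W) = c²
h = 11/212 (h = (-236 + 225)/(-223 + 11) = -11/(-212) = -11*(-1/212) = 11/212 ≈ 0.051887)
p = -7 (p = -9 + (12 + 1²*(-10)) = -9 + (12 + 1*(-10)) = -9 + (12 - 10) = -9 + 2 = -7)
(p + h)² = (-7 + 11/212)² = (-1473/212)² = 2169729/44944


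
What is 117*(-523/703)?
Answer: -61191/703 ≈ -87.043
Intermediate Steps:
117*(-523/703) = -61191/703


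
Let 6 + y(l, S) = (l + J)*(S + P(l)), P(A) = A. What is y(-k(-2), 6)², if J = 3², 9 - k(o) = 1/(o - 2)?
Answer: 6889/256 ≈ 26.910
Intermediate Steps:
k(o) = 9 - 1/(-2 + o) (k(o) = 9 - 1/(o - 2) = 9 - 1/(-2 + o))
J = 9
y(l, S) = -6 + (9 + l)*(S + l) (y(l, S) = -6 + (l + 9)*(S + l) = -6 + (9 + l)*(S + l))
y(-k(-2), 6)² = (-6 + (-(-19 + 9*(-2))/(-2 - 2))² + 9*6 + 9*(-(-19 + 9*(-2))/(-2 - 2)) + 6*(-(-19 + 9*(-2))/(-2 - 2)))² = (-6 + (-(-19 - 18)/(-4))² + 54 + 9*(-(-19 - 18)/(-4)) + 6*(-(-19 - 18)/(-4)))² = (-6 + (-(-1)*(-37)/4)² + 54 + 9*(-(-1)*(-37)/4) + 6*(-(-1)*(-37)/4))² = (-6 + (-1*37/4)² + 54 + 9*(-1*37/4) + 6*(-1*37/4))² = (-6 + (-37/4)² + 54 + 9*(-37/4) + 6*(-37/4))² = (-6 + 1369/16 + 54 - 333/4 - 111/2)² = (-83/16)² = 6889/256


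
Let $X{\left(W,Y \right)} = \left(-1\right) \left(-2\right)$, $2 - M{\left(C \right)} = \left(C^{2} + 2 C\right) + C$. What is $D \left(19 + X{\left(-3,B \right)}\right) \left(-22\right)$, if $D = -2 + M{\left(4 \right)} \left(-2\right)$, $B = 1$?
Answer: $-23100$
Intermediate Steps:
$M{\left(C \right)} = 2 - C^{2} - 3 C$ ($M{\left(C \right)} = 2 - \left(\left(C^{2} + 2 C\right) + C\right) = 2 - \left(C^{2} + 3 C\right) = 2 - C^{2} - 3 C$)
$X{\left(W,Y \right)} = 2$
$D = 50$ ($D = -2 + \left(2 - 4^{2} - 12\right) \left(-2\right) = -2 + \left(2 - 16 - 12\right) \left(-2\right) = -2 - -52 = -2 + 52 = 50$)
$D \left(19 + X{\left(-3,B \right)}\right) \left(-22\right) = 50 \left(19 + 2\right) \left(-22\right) = 50 \cdot 21 \left(-22\right) = 1050 \left(-22\right) = -23100$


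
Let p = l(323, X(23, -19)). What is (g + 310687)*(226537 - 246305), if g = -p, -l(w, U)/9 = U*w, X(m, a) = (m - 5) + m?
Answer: -8497749232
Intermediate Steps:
X(m, a) = -5 + 2*m (X(m, a) = (-5 + m) + m = -5 + 2*m)
l(w, U) = -9*U*w
p = -119187 (p = -9*(-5 + 2*23)*323 = -9*(-5 + 46)*323 = -9*41*323 = -119187)
g = 119187 (g = -1*(-119187) = 119187)
(g + 310687)*(226537 - 246305) = (119187 + 310687)*(226537 - 246305) = 429874*(-19768) = -8497749232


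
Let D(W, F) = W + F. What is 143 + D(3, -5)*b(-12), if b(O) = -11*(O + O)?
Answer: -385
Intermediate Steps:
b(O) = -22*O
D(W, F) = F + W
143 + D(3, -5)*b(-12) = 143 + (-5 + 3)*(-22*(-12)) = 143 - 2*264 = 143 - 528 = -385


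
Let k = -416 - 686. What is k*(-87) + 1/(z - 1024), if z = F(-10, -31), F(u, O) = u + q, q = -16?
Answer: 100667699/1050 ≈ 95874.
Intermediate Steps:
k = -1102
F(u, O) = -16 + u (F(u, O) = u - 16 = -16 + u)
z = -26 (z = -16 - 10 = -26)
k*(-87) + 1/(z - 1024) = -1102*(-87) + 1/(-26 - 1024) = 95874 + 1/(-1050) = 95874 - 1/1050 = 100667699/1050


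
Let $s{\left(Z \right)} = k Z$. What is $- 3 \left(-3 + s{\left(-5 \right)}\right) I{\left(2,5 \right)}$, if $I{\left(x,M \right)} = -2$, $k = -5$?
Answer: $132$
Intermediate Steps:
$s{\left(Z \right)} = - 5 Z$
$- 3 \left(-3 + s{\left(-5 \right)}\right) I{\left(2,5 \right)} = - 3 \left(-3 - -25\right) \left(-2\right) = - 3 \left(-3 + 25\right) \left(-2\right) = \left(-3\right) 22 \left(-2\right) = \left(-66\right) \left(-2\right) = 132$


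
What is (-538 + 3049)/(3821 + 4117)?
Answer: 31/98 ≈ 0.31633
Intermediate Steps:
(-538 + 3049)/(3821 + 4117) = 2511/7938 = 2511*(1/7938) = 31/98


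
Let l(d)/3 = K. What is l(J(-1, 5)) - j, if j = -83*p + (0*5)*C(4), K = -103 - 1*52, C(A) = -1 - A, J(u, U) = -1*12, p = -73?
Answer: -6524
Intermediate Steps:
J(u, U) = -12
K = -155 (K = -103 - 52 = -155)
l(d) = -465 (l(d) = 3*(-155) = -465)
j = 6059 (j = -83*(-73) + (0*5)*(-1 - 1*4) = 6059 + 0*(-1 - 4) = 6059 + 0*(-5) = 6059 + 0 = 6059)
l(J(-1, 5)) - j = -465 - 1*6059 = -465 - 6059 = -6524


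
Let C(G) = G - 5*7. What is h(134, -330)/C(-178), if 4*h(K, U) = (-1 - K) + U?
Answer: 155/284 ≈ 0.54577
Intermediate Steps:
C(G) = -35 + G (C(G) = G - 35 = -35 + G)
h(K, U) = -¼ - K/4 + U/4 (h(K, U) = ((-1 - K) + U)/4 = (-1 + U - K)/4 = -¼ - K/4 + U/4)
h(134, -330)/C(-178) = (-¼ - ¼*134 + (¼)*(-330))/(-35 - 178) = (-¼ - 67/2 - 165/2)/(-213) = -465/4*(-1/213) = 155/284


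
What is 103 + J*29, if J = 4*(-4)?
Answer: -361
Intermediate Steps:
J = -16
103 + J*29 = 103 - 16*29 = 103 - 464 = -361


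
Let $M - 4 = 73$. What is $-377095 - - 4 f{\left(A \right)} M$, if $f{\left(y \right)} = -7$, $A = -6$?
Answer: $-379251$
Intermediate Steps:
$M = 77$ ($M = 4 + 73 = 77$)
$-377095 - - 4 f{\left(A \right)} M = -377095 - \left(-4\right) \left(-7\right) 77 = -377095 - 28 \cdot 77 = -377095 - 2156 = -379251$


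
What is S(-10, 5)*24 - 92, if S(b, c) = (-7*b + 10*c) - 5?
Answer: 2668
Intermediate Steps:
S(b, c) = -5 - 7*b + 10*c
S(-10, 5)*24 - 92 = (-5 - 7*(-10) + 10*5)*24 - 92 = (-5 + 70 + 50)*24 - 92 = 115*24 - 92 = 2760 - 92 = 2668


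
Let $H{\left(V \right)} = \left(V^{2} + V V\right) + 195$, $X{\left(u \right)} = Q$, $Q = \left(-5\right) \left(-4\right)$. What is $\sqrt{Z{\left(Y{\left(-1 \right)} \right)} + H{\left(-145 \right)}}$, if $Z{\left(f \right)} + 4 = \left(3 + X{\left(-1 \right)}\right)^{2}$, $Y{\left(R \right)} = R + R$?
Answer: $\sqrt{42770} \approx 206.81$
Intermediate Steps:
$Q = 20$
$X{\left(u \right)} = 20$
$Y{\left(R \right)} = 2 R$
$H{\left(V \right)} = 195 + 2 V^{2}$ ($H{\left(V \right)} = \left(V^{2} + V^{2}\right) + 195 = 2 V^{2} + 195 = 195 + 2 V^{2}$)
$Z{\left(f \right)} = 525$ ($Z{\left(f \right)} = -4 + \left(3 + 20\right)^{2} = -4 + 23^{2} = -4 + 529 = 525$)
$\sqrt{Z{\left(Y{\left(-1 \right)} \right)} + H{\left(-145 \right)}} = \sqrt{525 + \left(195 + 2 \left(-145\right)^{2}\right)} = \sqrt{525 + \left(195 + 2 \cdot 21025\right)} = \sqrt{525 + \left(195 + 42050\right)} = \sqrt{525 + 42245} = \sqrt{42770}$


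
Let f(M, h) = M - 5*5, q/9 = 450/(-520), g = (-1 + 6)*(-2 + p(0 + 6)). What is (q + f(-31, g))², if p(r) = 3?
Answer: 11002489/2704 ≈ 4069.0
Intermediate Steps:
g = 5 (g = (-1 + 6)*(-2 + 3) = 5*1 = 5)
q = -405/52 (q = 9*(450/(-520)) = 9*(450*(-1/520)) = 9*(-45/52) = -405/52 ≈ -7.7885)
f(M, h) = -25 + M (f(M, h) = M - 25 = -25 + M)
(q + f(-31, g))² = (-405/52 + (-25 - 31))² = (-405/52 - 56)² = (-3317/52)² = 11002489/2704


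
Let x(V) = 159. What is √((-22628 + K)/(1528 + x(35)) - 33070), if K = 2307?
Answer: I*√1921438293/241 ≈ 181.88*I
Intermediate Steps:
√((-22628 + K)/(1528 + x(35)) - 33070) = √((-22628 + 2307)/(1528 + 159) - 33070) = √(-20321/1687 - 33070) = √(-20321*1/1687 - 33070) = √(-2903/241 - 33070) = √(-7972773/241) = I*√1921438293/241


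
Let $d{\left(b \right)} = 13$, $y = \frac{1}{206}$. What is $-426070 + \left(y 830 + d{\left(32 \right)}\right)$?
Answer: $- \frac{43883456}{103} \approx -4.2605 \cdot 10^{5}$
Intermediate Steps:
$y = \frac{1}{206} \approx 0.0048544$
$-426070 + \left(y 830 + d{\left(32 \right)}\right) = -426070 + \left(\frac{1}{206} \cdot 830 + 13\right) = -426070 + \left(\frac{415}{103} + 13\right) = -426070 + \frac{1754}{103} = - \frac{43883456}{103}$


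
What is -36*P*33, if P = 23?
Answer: -27324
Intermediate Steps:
-36*P*33 = -36*23*33 = -828*33 = -27324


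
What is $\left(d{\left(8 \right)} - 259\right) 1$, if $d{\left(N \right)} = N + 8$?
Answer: $-243$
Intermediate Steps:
$d{\left(N \right)} = 8 + N$
$\left(d{\left(8 \right)} - 259\right) 1 = \left(\left(8 + 8\right) - 259\right) 1 = \left(16 - 259\right) 1 = \left(-243\right) 1 = -243$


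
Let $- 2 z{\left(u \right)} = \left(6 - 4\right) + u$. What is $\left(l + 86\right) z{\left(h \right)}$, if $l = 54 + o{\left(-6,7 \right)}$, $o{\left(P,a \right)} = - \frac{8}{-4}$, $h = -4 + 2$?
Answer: $0$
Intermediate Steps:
$h = -2$
$o{\left(P,a \right)} = 2$ ($o{\left(P,a \right)} = \left(-8\right) \left(- \frac{1}{4}\right) = 2$)
$z{\left(u \right)} = -1 - \frac{u}{2}$ ($z{\left(u \right)} = - \frac{\left(6 - 4\right) + u}{2} = - \frac{2 + u}{2} = -1 - \frac{u}{2}$)
$l = 56$ ($l = 54 + 2 = 56$)
$\left(l + 86\right) z{\left(h \right)} = \left(56 + 86\right) \left(-1 - -1\right) = 142 \left(-1 + 1\right) = 142 \cdot 0 = 0$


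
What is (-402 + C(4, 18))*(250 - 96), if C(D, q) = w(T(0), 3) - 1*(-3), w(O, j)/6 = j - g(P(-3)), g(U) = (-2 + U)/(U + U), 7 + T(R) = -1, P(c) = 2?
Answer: -58674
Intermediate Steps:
T(R) = -8 (T(R) = -7 - 1 = -8)
g(U) = (-2 + U)/(2*U) (g(U) = (-2 + U)/((2*U)) = (-2 + U)*(1/(2*U)) = (-2 + U)/(2*U))
w(O, j) = 6*j (w(O, j) = 6*(j - (-2 + 2)/(2*2)) = 6*(j - 0/(2*2)) = 6*(j - 1*0) = 6*(j + 0) = 6*j)
C(D, q) = 21 (C(D, q) = 6*3 - 1*(-3) = 18 + 3 = 21)
(-402 + C(4, 18))*(250 - 96) = (-402 + 21)*(250 - 96) = -381*154 = -58674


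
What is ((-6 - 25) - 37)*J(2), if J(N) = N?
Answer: -136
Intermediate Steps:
((-6 - 25) - 37)*J(2) = ((-6 - 25) - 37)*2 = (-31 - 37)*2 = -68*2 = -136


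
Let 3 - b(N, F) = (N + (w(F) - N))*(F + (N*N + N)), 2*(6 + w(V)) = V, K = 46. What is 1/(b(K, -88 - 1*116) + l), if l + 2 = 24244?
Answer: 1/235709 ≈ 4.2425e-6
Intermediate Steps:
w(V) = -6 + V/2
l = 24242 (l = -2 + 24244 = 24242)
b(N, F) = 3 - (-6 + F/2)*(F + N + N²) (b(N, F) = 3 - (N + ((-6 + F/2) - N))*(F + (N*N + N)) = 3 - (N + (-6 + F/2 - N))*(F + (N² + N)) = 3 - (-6 + F/2)*(F + (N + N²)) = 3 - (-6 + F/2)*(F + N + N²))
1/(b(K, -88 - 1*116) + l) = 1/((3 - (-88 - 1*116)*(-12 + (-88 - 1*116))/2 - ½*46*(-12 + (-88 - 1*116)) - ½*46²*(-12 + (-88 - 1*116))) + 24242) = 1/((3 - (-88 - 116)*(-12 + (-88 - 116))/2 - ½*46*(-12 + (-88 - 116)) - ½*2116*(-12 + (-88 - 116))) + 24242) = 1/((3 - ½*(-204)*(-12 - 204) - ½*46*(-12 - 204) - ½*2116*(-12 - 204)) + 24242) = 1/((3 - ½*(-204)*(-216) - ½*46*(-216) - ½*2116*(-216)) + 24242) = 1/((3 - 22032 + 4968 + 228528) + 24242) = 1/(211467 + 24242) = 1/235709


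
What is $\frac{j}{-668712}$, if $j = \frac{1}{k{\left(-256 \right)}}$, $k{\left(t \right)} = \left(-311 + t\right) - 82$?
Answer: $\frac{1}{433994088} \approx 2.3042 \cdot 10^{-9}$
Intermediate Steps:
$k{\left(t \right)} = -393 + t$
$j = - \frac{1}{649}$ ($j = \frac{1}{-393 - 256} = \frac{1}{-649} = - \frac{1}{649} \approx -0.0015408$)
$\frac{j}{-668712} = - \frac{1}{649 \left(-668712\right)} = \left(- \frac{1}{649}\right) \left(- \frac{1}{668712}\right) = \frac{1}{433994088}$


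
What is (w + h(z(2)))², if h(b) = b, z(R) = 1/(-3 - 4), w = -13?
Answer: 8464/49 ≈ 172.73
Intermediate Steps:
z(R) = -⅐ (z(R) = 1/(-7) = -⅐)
(w + h(z(2)))² = (-13 - ⅐)² = (-92/7)² = 8464/49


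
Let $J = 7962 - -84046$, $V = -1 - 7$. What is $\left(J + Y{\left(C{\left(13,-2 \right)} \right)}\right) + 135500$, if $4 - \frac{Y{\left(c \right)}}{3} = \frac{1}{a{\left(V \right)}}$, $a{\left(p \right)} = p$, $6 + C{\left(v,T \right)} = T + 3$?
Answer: $\frac{1820163}{8} \approx 2.2752 \cdot 10^{5}$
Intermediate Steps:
$V = -8$ ($V = -1 - 7 = -8$)
$C{\left(v,T \right)} = -3 + T$ ($C{\left(v,T \right)} = -6 + \left(T + 3\right) = -6 + \left(3 + T\right) = -3 + T$)
$Y{\left(c \right)} = \frac{99}{8}$ ($Y{\left(c \right)} = 12 - \frac{3}{-8} = 12 - - \frac{3}{8} = 12 + \frac{3}{8} = \frac{99}{8}$)
$J = 92008$ ($J = 7962 + 84046 = 92008$)
$\left(J + Y{\left(C{\left(13,-2 \right)} \right)}\right) + 135500 = \left(92008 + \frac{99}{8}\right) + 135500 = \frac{736163}{8} + 135500 = \frac{1820163}{8}$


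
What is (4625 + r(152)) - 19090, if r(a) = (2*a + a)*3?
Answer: -13097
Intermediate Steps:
r(a) = 9*a (r(a) = (3*a)*3 = 9*a)
(4625 + r(152)) - 19090 = (4625 + 9*152) - 19090 = (4625 + 1368) - 19090 = 5993 - 19090 = -13097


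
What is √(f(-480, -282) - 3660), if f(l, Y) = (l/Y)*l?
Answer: 6*I*√274715/47 ≈ 66.911*I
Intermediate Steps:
f(l, Y) = l²/Y
√(f(-480, -282) - 3660) = √((-480)²/(-282) - 3660) = √(-1/282*230400 - 3660) = √(-38400/47 - 3660) = √(-210420/47) = 6*I*√274715/47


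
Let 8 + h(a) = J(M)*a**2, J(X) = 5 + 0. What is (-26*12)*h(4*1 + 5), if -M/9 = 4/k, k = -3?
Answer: -123864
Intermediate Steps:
M = 12 (M = -36/(-3) = -36*(-1)/3 = -9*(-4/3) = 12)
J(X) = 5
h(a) = -8 + 5*a**2
(-26*12)*h(4*1 + 5) = (-26*12)*(-8 + 5*(4*1 + 5)**2) = -312*(-8 + 5*(4 + 5)**2) = -312*(-8 + 5*9**2) = -312*(-8 + 5*81) = -312*(-8 + 405) = -312*397 = -123864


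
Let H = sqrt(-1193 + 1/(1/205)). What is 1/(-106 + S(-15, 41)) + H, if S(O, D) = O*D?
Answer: -1/721 + 2*I*sqrt(247) ≈ -0.001387 + 31.432*I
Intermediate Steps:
S(O, D) = D*O
H = 2*I*sqrt(247) (H = sqrt(-1193 + 1/(1/205)) = sqrt(-1193 + 205) = sqrt(-988) = 2*I*sqrt(247) ≈ 31.432*I)
1/(-106 + S(-15, 41)) + H = 1/(-106 + 41*(-15)) + 2*I*sqrt(247) = 1/(-106 - 615) + 2*I*sqrt(247) = 1/(-721) + 2*I*sqrt(247) = -1/721 + 2*I*sqrt(247)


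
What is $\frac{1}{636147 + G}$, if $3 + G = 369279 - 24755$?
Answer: $\frac{1}{980668} \approx 1.0197 \cdot 10^{-6}$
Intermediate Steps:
$G = 344521$ ($G = -3 + \left(369279 - 24755\right) = -3 + 344524 = 344521$)
$\frac{1}{636147 + G} = \frac{1}{636147 + 344521} = \frac{1}{980668}$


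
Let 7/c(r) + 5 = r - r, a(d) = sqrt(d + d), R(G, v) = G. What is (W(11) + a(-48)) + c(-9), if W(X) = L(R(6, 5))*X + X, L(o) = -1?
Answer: -7/5 + 4*I*sqrt(6) ≈ -1.4 + 9.798*I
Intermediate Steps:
a(d) = sqrt(2)*sqrt(d) (a(d) = sqrt(2*d) = sqrt(2)*sqrt(d))
W(X) = 0 (W(X) = -X + X = 0)
c(r) = -7/5 (c(r) = 7/(-5 + (r - r)) = 7/(-5 + 0) = 7/(-5) = 7*(-1/5) = -7/5)
(W(11) + a(-48)) + c(-9) = (0 + sqrt(2)*sqrt(-48)) - 7/5 = (0 + sqrt(2)*(4*I*sqrt(3))) - 7/5 = (0 + 4*I*sqrt(6)) - 7/5 = 4*I*sqrt(6) - 7/5 = -7/5 + 4*I*sqrt(6)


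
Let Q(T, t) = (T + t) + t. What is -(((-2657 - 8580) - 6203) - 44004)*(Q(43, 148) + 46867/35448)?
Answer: 185311094779/8862 ≈ 2.0911e+7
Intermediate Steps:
Q(T, t) = T + 2*t
-(((-2657 - 8580) - 6203) - 44004)*(Q(43, 148) + 46867/35448) = -(((-2657 - 8580) - 6203) - 44004)*((43 + 2*148) + 46867/35448) = -((-11237 - 6203) - 44004)*((43 + 296) + 46867*(1/35448)) = -(-17440 - 44004)*(339 + 46867/35448) = -(-61444)*12063739/35448 = -1*(-185311094779/8862) = 185311094779/8862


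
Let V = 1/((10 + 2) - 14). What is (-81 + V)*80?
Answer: -6520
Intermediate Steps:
V = -½ (V = 1/(12 - 14) = 1/(-2) = -½ ≈ -0.50000)
(-81 + V)*80 = (-81 - ½)*80 = -163/2*80 = -6520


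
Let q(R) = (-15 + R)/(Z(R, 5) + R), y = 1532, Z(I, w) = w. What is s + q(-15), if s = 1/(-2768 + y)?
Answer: 3707/1236 ≈ 2.9992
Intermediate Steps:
q(R) = (-15 + R)/(5 + R)
s = -1/1236 (s = 1/(-2768 + 1532) = 1/(-1236) = -1/1236 ≈ -0.00080906)
s + q(-15) = -1/1236 + (-15 - 15)/(5 - 15) = -1/1236 - 30/(-10) = -1/1236 - ⅒*(-30) = -1/1236 + 3 = 3707/1236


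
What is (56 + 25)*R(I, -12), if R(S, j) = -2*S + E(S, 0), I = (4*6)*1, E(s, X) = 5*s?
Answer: 5832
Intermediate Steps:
I = 24 (I = 24*1 = 24)
R(S, j) = 3*S (R(S, j) = -2*S + 5*S = 3*S)
(56 + 25)*R(I, -12) = (56 + 25)*(3*24) = 81*72 = 5832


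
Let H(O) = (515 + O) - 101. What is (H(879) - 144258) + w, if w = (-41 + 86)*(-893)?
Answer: -183150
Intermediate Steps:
w = -40185 (w = 45*(-893) = -40185)
H(O) = 414 + O
(H(879) - 144258) + w = ((414 + 879) - 144258) - 40185 = (1293 - 144258) - 40185 = -142965 - 40185 = -183150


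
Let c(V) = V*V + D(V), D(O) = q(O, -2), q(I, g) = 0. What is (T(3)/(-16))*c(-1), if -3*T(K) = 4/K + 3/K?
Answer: 7/144 ≈ 0.048611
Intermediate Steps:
D(O) = 0
c(V) = V² (c(V) = V*V + 0 = V² + 0 = V²)
T(K) = -7/(3*K) (T(K) = -(4/K + 3/K)/3 = -7/(3*K))
(T(3)/(-16))*c(-1) = (-7/3/3/(-16))*(-1)² = (-7/3*⅓*(-1/16))*1 = -7/9*(-1/16)*1 = (7/144)*1 = 7/144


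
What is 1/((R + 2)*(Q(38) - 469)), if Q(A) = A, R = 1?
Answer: -1/1293 ≈ -0.00077340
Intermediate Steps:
1/((R + 2)*(Q(38) - 469)) = 1/((1 + 2)*(38 - 469)) = 1/(3*(-431)) = (1/3)*(-1/431) = -1/1293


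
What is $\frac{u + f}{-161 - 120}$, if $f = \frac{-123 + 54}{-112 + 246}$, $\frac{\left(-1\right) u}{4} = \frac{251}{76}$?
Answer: $\frac{34945}{715426} \approx 0.048845$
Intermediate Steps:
$u = - \frac{251}{19}$ ($u = - 4 \cdot \frac{251}{76} = - 4 \cdot 251 \cdot \frac{1}{76} = \left(-4\right) \frac{251}{76} = - \frac{251}{19} \approx -13.211$)
$f = - \frac{69}{134} \approx -0.51493$
$\frac{u + f}{-161 - 120} = \frac{- \frac{251}{19} - \frac{69}{134}}{-161 - 120} = - \frac{34945}{2546 \left(-281\right)} = \left(- \frac{34945}{2546}\right) \left(- \frac{1}{281}\right) = \frac{34945}{715426}$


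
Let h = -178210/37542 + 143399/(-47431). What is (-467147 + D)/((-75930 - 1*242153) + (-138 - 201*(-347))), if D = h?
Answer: 415920645762131/221223185788674 ≈ 1.8801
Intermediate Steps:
h = -6918081884/890327301 (h = -178210*1/37542 + 143399*(-1/47431) = -89105/18771 - 143399/47431 = -6918081884/890327301 ≈ -7.7703)
D = -6918081884/890327301 ≈ -7.7703
(-467147 + D)/((-75930 - 1*242153) + (-138 - 201*(-347))) = (-467147 - 6918081884/890327301)/((-75930 - 1*242153) + (-138 - 201*(-347))) = -415920645762131/(890327301*((-75930 - 242153) + (-138 + 69747))) = -415920645762131/(890327301*(-318083 + 69609)) = -415920645762131/890327301/(-248474) = -415920645762131/890327301*(-1/248474) = 415920645762131/221223185788674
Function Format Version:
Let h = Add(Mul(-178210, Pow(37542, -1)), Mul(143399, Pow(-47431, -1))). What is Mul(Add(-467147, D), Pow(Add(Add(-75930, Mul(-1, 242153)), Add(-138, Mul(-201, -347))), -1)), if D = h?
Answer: Rational(415920645762131, 221223185788674) ≈ 1.8801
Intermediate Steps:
h = Rational(-6918081884, 890327301) (h = Add(Mul(-178210, Rational(1, 37542)), Mul(143399, Rational(-1, 47431))) = Add(Rational(-89105, 18771), Rational(-143399, 47431)) = Rational(-6918081884, 890327301) ≈ -7.7703)
D = Rational(-6918081884, 890327301) ≈ -7.7703
Mul(Add(-467147, D), Pow(Add(Add(-75930, Mul(-1, 242153)), Add(-138, Mul(-201, -347))), -1)) = Mul(Add(-467147, Rational(-6918081884, 890327301)), Pow(Add(Add(-75930, Mul(-1, 242153)), Add(-138, Mul(-201, -347))), -1)) = Mul(Rational(-415920645762131, 890327301), Pow(Add(Add(-75930, -242153), Add(-138, 69747)), -1)) = Mul(Rational(-415920645762131, 890327301), Pow(Add(-318083, 69609), -1)) = Mul(Rational(-415920645762131, 890327301), Pow(-248474, -1)) = Mul(Rational(-415920645762131, 890327301), Rational(-1, 248474)) = Rational(415920645762131, 221223185788674)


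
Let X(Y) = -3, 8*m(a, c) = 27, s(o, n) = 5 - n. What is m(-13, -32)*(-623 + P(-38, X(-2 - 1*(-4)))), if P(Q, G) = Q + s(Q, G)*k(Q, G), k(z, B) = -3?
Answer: -18495/8 ≈ -2311.9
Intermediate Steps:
m(a, c) = 27/8 (m(a, c) = (1/8)*27 = 27/8)
P(Q, G) = -15 + Q + 3*G (P(Q, G) = Q + (5 - G)*(-3) = Q + (-15 + 3*G) = -15 + Q + 3*G)
m(-13, -32)*(-623 + P(-38, X(-2 - 1*(-4)))) = 27*(-623 + (-15 - 38 + 3*(-3)))/8 = 27*(-623 + (-15 - 38 - 9))/8 = 27*(-623 - 62)/8 = (27/8)*(-685) = -18495/8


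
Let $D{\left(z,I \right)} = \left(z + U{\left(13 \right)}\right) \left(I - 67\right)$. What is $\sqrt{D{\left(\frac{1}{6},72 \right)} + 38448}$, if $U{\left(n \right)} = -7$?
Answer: $\frac{\sqrt{1382898}}{6} \approx 195.99$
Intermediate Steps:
$D{\left(z,I \right)} = \left(-67 + I\right) \left(-7 + z\right)$ ($D{\left(z,I \right)} = \left(z - 7\right) \left(I - 67\right) = \left(-7 + z\right) \left(-67 + I\right) = \left(-67 + I\right) \left(-7 + z\right)$)
$\sqrt{D{\left(\frac{1}{6},72 \right)} + 38448} = \sqrt{\left(469 - \frac{67}{6} - 504 + \frac{72}{6}\right) + 38448} = \sqrt{\left(469 - \frac{67}{6} - 504 + 72 \cdot \frac{1}{6}\right) + 38448} = \sqrt{\left(469 - \frac{67}{6} - 504 + 12\right) + 38448} = \sqrt{- \frac{205}{6} + 38448} = \sqrt{\frac{230483}{6}} = \frac{\sqrt{1382898}}{6}$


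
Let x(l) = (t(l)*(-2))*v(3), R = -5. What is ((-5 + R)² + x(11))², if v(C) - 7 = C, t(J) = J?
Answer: 14400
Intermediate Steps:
v(C) = 7 + C
x(l) = -20*l (x(l) = (l*(-2))*(7 + 3) = -2*l*10 = -20*l)
((-5 + R)² + x(11))² = ((-5 - 5)² - 20*11)² = ((-10)² - 220)² = (100 - 220)² = (-120)² = 14400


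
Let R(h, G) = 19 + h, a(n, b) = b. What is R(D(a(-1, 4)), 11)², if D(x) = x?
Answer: 529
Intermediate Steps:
R(D(a(-1, 4)), 11)² = (19 + 4)² = 23² = 529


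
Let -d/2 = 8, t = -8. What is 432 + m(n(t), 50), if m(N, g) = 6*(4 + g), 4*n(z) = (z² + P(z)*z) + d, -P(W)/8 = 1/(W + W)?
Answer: 756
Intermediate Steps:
d = -16 (d = -2*8 = -16)
P(W) = -4/W (P(W) = -8/(W + W) = -8*1/(2*W) = -4/W)
n(z) = -5 + z²/4 (n(z) = ((z² + (-4/z)*z) - 16)/4 = ((z² - 4) - 16)/4 = ((-4 + z²) - 16)/4 = (-20 + z²)/4 = -5 + z²/4)
m(N, g) = 24 + 6*g
432 + m(n(t), 50) = 432 + (24 + 6*50) = 432 + (24 + 300) = 432 + 324 = 756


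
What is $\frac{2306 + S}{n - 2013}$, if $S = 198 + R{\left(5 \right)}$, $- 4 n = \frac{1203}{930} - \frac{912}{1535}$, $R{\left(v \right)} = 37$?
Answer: $- \frac{967307880}{766375403} \approx -1.2622$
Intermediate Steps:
$n = - \frac{66563}{380680}$ ($n = - \frac{\frac{1203}{930} - \frac{912}{1535}}{4} = - \frac{1203 \cdot \frac{1}{930} - \frac{912}{1535}}{4} = - \frac{\frac{401}{310} - \frac{912}{1535}}{4} = \left(- \frac{1}{4}\right) \frac{66563}{95170} = - \frac{66563}{380680} \approx -0.17485$)
$S = 235$ ($S = 198 + 37 = 235$)
$\frac{2306 + S}{n - 2013} = \frac{2306 + 235}{- \frac{66563}{380680} - 2013} = \frac{2541}{- \frac{766375403}{380680}} = 2541 \left(- \frac{380680}{766375403}\right) = - \frac{967307880}{766375403}$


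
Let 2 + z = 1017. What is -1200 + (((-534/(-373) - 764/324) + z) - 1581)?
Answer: -53384147/30213 ≈ -1766.9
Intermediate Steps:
z = 1015 (z = -2 + 1017 = 1015)
-1200 + (((-534/(-373) - 764/324) + z) - 1581) = -1200 + (((-534/(-373) - 764/324) + 1015) - 1581) = -1200 + (((-534*(-1/373) - 764*1/324) + 1015) - 1581) = -1200 + (((534/373 - 191/81) + 1015) - 1581) = -1200 + ((-27989/30213 + 1015) - 1581) = -1200 + (30638206/30213 - 1581) = -1200 - 17128547/30213 = -53384147/30213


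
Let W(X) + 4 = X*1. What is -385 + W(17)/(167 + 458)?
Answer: -240612/625 ≈ -384.98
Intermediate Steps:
W(X) = -4 + X (W(X) = -4 + X*1 = -4 + X)
-385 + W(17)/(167 + 458) = -385 + (-4 + 17)/(167 + 458) = -385 + 13/625 = -240612/625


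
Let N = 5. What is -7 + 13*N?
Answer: 58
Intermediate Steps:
-7 + 13*N = -7 + 13*5 = -7 + 65 = 58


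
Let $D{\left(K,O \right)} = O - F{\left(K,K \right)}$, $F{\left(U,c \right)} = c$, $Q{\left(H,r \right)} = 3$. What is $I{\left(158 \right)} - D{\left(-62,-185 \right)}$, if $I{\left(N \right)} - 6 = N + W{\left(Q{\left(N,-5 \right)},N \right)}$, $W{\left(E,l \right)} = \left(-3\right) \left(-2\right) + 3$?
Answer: $296$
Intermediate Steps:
$W{\left(E,l \right)} = 9$ ($W{\left(E,l \right)} = 6 + 3 = 9$)
$D{\left(K,O \right)} = O - K$
$I{\left(N \right)} = 15 + N$ ($I{\left(N \right)} = 6 + \left(N + 9\right) = 6 + \left(9 + N\right) = 15 + N$)
$I{\left(158 \right)} - D{\left(-62,-185 \right)} = \left(15 + 158\right) - \left(-185 - -62\right) = 173 - \left(-185 + 62\right) = 173 - -123 = 173 + 123 = 296$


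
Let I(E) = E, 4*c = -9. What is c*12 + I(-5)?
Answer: -32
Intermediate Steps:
c = -9/4 (c = (1/4)*(-9) = -9/4 ≈ -2.2500)
c*12 + I(-5) = -9/4*12 - 5 = -27 - 5 = -32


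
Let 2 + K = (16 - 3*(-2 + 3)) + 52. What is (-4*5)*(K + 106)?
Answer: -3380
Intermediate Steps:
K = 63 (K = -2 + ((16 - 3*(-2 + 3)) + 52) = -2 + ((16 - 3*1) + 52) = -2 + ((16 - 3) + 52) = -2 + (13 + 52) = -2 + 65 = 63)
(-4*5)*(K + 106) = (-4*5)*(63 + 106) = -20*169 = -3380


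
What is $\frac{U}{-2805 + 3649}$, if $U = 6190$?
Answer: $\frac{3095}{422} \approx 7.3341$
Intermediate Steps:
$\frac{U}{-2805 + 3649} = \frac{6190}{-2805 + 3649} = \frac{6190}{844} = 6190 \cdot \frac{1}{844} = \frac{3095}{422}$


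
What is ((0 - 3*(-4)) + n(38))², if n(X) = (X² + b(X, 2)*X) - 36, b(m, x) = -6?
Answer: 1420864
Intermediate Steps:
n(X) = -36 + X² - 6*X (n(X) = (X² - 6*X) - 36 = -36 + X² - 6*X)
((0 - 3*(-4)) + n(38))² = ((0 - 3*(-4)) + (-36 + 38² - 6*38))² = ((0 + 12) + (-36 + 1444 - 228))² = (12 + 1180)² = 1192² = 1420864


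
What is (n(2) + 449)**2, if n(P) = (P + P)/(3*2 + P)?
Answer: 808201/4 ≈ 2.0205e+5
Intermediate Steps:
n(P) = 2*P/(6 + P) (n(P) = (2*P)/(6 + P) = 2*P/(6 + P))
(n(2) + 449)**2 = (2*2/(6 + 2) + 449)**2 = (2*2/8 + 449)**2 = (2*2*(1/8) + 449)**2 = (1/2 + 449)**2 = (899/2)**2 = 808201/4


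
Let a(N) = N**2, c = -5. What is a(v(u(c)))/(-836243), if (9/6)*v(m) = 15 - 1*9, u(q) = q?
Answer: -16/836243 ≈ -1.9133e-5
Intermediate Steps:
v(m) = 4 (v(m) = 2*(15 - 1*9)/3 = 2*(15 - 9)/3 = (2/3)*6 = 4)
a(v(u(c)))/(-836243) = 4**2/(-836243) = 16*(-1/836243) = -16/836243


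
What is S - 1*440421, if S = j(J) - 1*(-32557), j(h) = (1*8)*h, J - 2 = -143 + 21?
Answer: -408824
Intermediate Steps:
J = -120 (J = 2 + (-143 + 21) = 2 - 122 = -120)
j(h) = 8*h
S = 31597 (S = 8*(-120) - 1*(-32557) = -960 + 32557 = 31597)
S - 1*440421 = 31597 - 1*440421 = 31597 - 440421 = -408824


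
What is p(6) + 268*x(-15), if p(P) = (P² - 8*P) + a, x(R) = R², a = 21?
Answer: 60309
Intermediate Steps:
p(P) = 21 + P² - 8*P (p(P) = (P² - 8*P) + 21 = 21 + P² - 8*P)
p(6) + 268*x(-15) = (21 + 6² - 8*6) + 268*(-15)² = (21 + 36 - 48) + 268*225 = 9 + 60300 = 60309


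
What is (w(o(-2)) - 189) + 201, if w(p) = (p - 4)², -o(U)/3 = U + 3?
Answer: 61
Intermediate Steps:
o(U) = -9 - 3*U (o(U) = -3*(U + 3) = -3*(3 + U) = -9 - 3*U)
w(p) = (-4 + p)²
(w(o(-2)) - 189) + 201 = ((-4 + (-9 - 3*(-2)))² - 189) + 201 = ((-4 + (-9 + 6))² - 189) + 201 = ((-4 - 3)² - 189) + 201 = ((-7)² - 189) + 201 = (49 - 189) + 201 = -140 + 201 = 61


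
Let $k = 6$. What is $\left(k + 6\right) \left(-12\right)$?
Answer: $-144$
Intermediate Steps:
$\left(k + 6\right) \left(-12\right) = \left(6 + 6\right) \left(-12\right) = 12 \left(-12\right) = -144$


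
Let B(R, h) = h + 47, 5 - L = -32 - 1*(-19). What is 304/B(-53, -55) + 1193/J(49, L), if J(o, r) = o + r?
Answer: -1353/67 ≈ -20.194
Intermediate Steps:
L = 18 (L = 5 - (-32 - 1*(-19)) = 5 - (-32 + 19) = 5 - 1*(-13) = 5 + 13 = 18)
B(R, h) = 47 + h
304/B(-53, -55) + 1193/J(49, L) = 304/(47 - 55) + 1193/(49 + 18) = 304/(-8) + 1193/67 = 304*(-⅛) + 1193*(1/67) = -38 + 1193/67 = -1353/67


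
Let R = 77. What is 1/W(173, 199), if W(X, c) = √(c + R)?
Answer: √69/138 ≈ 0.060193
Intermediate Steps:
W(X, c) = √(77 + c) (W(X, c) = √(c + 77) = √(77 + c))
1/W(173, 199) = 1/(√(77 + 199)) = 1/(√276) = 1/(2*√69) = √69/138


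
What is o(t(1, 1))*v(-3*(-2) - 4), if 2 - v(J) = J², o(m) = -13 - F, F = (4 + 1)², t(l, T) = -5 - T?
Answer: 76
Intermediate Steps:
F = 25 (F = 5² = 25)
o(m) = -38 (o(m) = -13 - 1*25 = -13 - 25 = -38)
v(J) = 2 - J²
o(t(1, 1))*v(-3*(-2) - 4) = -38*(2 - (-3*(-2) - 4)²) = -38*(2 - (6 - 4)²) = -38*(2 - 1*2²) = -38*(2 - 1*4) = -38*(2 - 4) = -38*(-2) = 76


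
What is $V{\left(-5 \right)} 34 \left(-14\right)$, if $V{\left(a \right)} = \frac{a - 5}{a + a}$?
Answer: $-476$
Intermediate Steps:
$V{\left(a \right)} = \frac{-5 + a}{2 a}$
$V{\left(-5 \right)} 34 \left(-14\right) = \frac{-5 - 5}{2 \left(-5\right)} 34 \left(-14\right) = \frac{1}{2} \left(- \frac{1}{5}\right) \left(-10\right) 34 \left(-14\right) = 1 \cdot 34 \left(-14\right) = 34 \left(-14\right) = -476$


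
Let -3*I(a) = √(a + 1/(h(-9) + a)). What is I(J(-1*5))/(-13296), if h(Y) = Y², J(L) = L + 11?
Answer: √45501/3470256 ≈ 6.1468e-5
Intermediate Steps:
J(L) = 11 + L
I(a) = -√(a + 1/(81 + a))/3 (I(a) = -√(a + 1/((-9)² + a))/3 = -√(a + 1/(81 + a))/3)
I(J(-1*5))/(-13296) = -√(1 + (11 - 1*5)*(81 + (11 - 1*5)))/√(81 + (11 - 1*5))/3/(-13296) = -√(1 + (11 - 5)*(81 + (11 - 5)))/√(81 + (11 - 5))/3*(-1/13296) = -√(1 + 6*(81 + 6))/√(81 + 6)/3*(-1/13296) = -√87*√(1 + 6*87)/87/3*(-1/13296) = -√87*√(1 + 522)/87/3*(-1/13296) = -√45501/87/3*(-1/13296) = -√45501/261*(-1/13296) = √45501/3470256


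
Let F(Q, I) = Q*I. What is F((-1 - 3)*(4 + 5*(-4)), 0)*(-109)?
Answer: 0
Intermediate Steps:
F(Q, I) = I*Q
F((-1 - 3)*(4 + 5*(-4)), 0)*(-109) = (0*((-1 - 3)*(4 + 5*(-4))))*(-109) = (0*(-4*(4 - 20)))*(-109) = (0*(-4*(-16)))*(-109) = (0*64)*(-109) = 0*(-109) = 0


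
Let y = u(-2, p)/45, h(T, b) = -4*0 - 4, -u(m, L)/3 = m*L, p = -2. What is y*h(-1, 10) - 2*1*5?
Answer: -134/15 ≈ -8.9333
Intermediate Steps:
u(m, L) = -3*L*m (u(m, L) = -3*m*L = -3*L*m)
h(T, b) = -4 (h(T, b) = 0 - 4 = -4)
y = -4/15 (y = -3*(-2)*(-2)/45 = -12*1/45 = -4/15 ≈ -0.26667)
y*h(-1, 10) - 2*1*5 = -4/15*(-4) - 2*1*5 = 16/15 - 2*5 = 16/15 - 10 = -134/15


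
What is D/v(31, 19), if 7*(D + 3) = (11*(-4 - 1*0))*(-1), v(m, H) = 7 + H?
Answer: 23/182 ≈ 0.12637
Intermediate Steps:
D = 23/7 (D = -3 + ((11*(-4 - 1*0))*(-1))/7 = -3 + ((11*(-4 + 0))*(-1))/7 = -3 + ((11*(-4))*(-1))/7 = -3 + (-44*(-1))/7 = -3 + (1/7)*44 = -3 + 44/7 = 23/7 ≈ 3.2857)
D/v(31, 19) = 23/(7*(7 + 19)) = (23/7)/26 = (23/7)*(1/26) = 23/182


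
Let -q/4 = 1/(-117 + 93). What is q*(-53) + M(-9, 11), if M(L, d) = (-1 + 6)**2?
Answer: 97/6 ≈ 16.167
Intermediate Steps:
q = 1/6 (q = -4/(-117 + 93) = -4/(-24) = -4*(-1/24) = 1/6 ≈ 0.16667)
M(L, d) = 25 (M(L, d) = 5**2 = 25)
q*(-53) + M(-9, 11) = (1/6)*(-53) + 25 = -53/6 + 25 = 97/6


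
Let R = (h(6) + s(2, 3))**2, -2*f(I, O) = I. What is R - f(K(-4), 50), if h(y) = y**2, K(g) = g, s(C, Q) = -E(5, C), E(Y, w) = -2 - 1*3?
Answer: 1679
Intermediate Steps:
E(Y, w) = -5 (E(Y, w) = -2 - 3 = -5)
s(C, Q) = 5 (s(C, Q) = -1*(-5) = 5)
f(I, O) = -I/2
R = 1681 (R = (6**2 + 5)**2 = (36 + 5)**2 = 41**2 = 1681)
R - f(K(-4), 50) = 1681 - (-1)*(-4)/2 = 1681 - 1*2 = 1681 - 2 = 1679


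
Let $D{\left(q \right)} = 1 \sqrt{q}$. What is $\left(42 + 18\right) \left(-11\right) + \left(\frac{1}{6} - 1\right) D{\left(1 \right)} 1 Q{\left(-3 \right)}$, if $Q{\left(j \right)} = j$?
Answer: $- \frac{1315}{2} \approx -657.5$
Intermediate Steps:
$D{\left(q \right)} = \sqrt{q}$
$\left(42 + 18\right) \left(-11\right) + \left(\frac{1}{6} - 1\right) D{\left(1 \right)} 1 Q{\left(-3 \right)} = \left(42 + 18\right) \left(-11\right) + \left(\frac{1}{6} - 1\right) \sqrt{1} \cdot 1 \left(-3\right) = 60 \left(-11\right) + \left(\frac{1}{6} - 1\right) 1 \cdot 1 \left(-3\right) = -660 + \left(- \frac{5}{6}\right) 1 \cdot 1 \left(-3\right) = -660 + \left(- \frac{5}{6}\right) 1 \left(-3\right) = -660 - - \frac{5}{2} = -660 + \frac{5}{2} = - \frac{1315}{2}$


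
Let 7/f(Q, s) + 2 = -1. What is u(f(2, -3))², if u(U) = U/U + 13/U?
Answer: 1024/49 ≈ 20.898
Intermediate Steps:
f(Q, s) = -7/3 (f(Q, s) = 7/(-2 - 1) = 7/(-3) = 7*(-⅓) = -7/3)
u(U) = 1 + 13/U
u(f(2, -3))² = ((13 - 7/3)/(-7/3))² = (-3/7*32/3)² = (-32/7)² = 1024/49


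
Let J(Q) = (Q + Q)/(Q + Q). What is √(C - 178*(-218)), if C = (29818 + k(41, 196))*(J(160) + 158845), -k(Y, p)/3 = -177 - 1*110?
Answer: √4873275238 ≈ 69809.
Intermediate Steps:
k(Y, p) = 861 (k(Y, p) = -3*(-177 - 1*110) = -3*(-177 - 110) = -3*(-287) = 861)
J(Q) = 1 (J(Q) = (2*Q)/((2*Q)) = (2*Q)*(1/(2*Q)) = 1)
C = 4873236434 (C = (29818 + 861)*(1 + 158845) = 30679*158846 = 4873236434)
√(C - 178*(-218)) = √(4873236434 - 178*(-218)) = √(4873236434 + 38804) = √4873275238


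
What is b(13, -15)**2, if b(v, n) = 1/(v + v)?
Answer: 1/676 ≈ 0.0014793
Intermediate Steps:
b(v, n) = 1/(2*v)
b(13, -15)**2 = ((1/2)/13)**2 = ((1/2)*(1/13))**2 = (1/26)**2 = 1/676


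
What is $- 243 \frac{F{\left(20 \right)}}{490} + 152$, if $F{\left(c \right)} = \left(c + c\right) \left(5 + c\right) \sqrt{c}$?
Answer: $152 - \frac{48600 \sqrt{5}}{49} \approx -2065.8$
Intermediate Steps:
$F{\left(c \right)} = 2 c^{\frac{3}{2}} \left(5 + c\right)$ ($F{\left(c \right)} = 2 c \left(5 + c\right) \sqrt{c} = 2 c^{\frac{3}{2}} \left(5 + c\right)$)
$- 243 \frac{F{\left(20 \right)}}{490} + 152 = - 243 \frac{2 \cdot 20^{\frac{3}{2}} \left(5 + 20\right)}{490} + 152 = - 243 \cdot 2 \cdot 40 \sqrt{5} \cdot 25 \cdot \frac{1}{490} + 152 = - 243 \cdot 2000 \sqrt{5} \cdot \frac{1}{490} + 152 = - 243 \frac{200 \sqrt{5}}{49} + 152 = - \frac{48600 \sqrt{5}}{49} + 152 = 152 - \frac{48600 \sqrt{5}}{49}$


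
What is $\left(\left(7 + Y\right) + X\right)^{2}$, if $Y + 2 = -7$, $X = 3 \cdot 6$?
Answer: $256$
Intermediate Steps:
$X = 18$
$Y = -9$ ($Y = -2 - 7 = -9$)
$\left(\left(7 + Y\right) + X\right)^{2} = \left(\left(7 - 9\right) + 18\right)^{2} = \left(-2 + 18\right)^{2} = 16^{2} = 256$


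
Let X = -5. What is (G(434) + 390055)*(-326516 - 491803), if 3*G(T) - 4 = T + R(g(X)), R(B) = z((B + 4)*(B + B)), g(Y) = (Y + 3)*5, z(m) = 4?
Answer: -319309983211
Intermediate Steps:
g(Y) = 15 + 5*Y (g(Y) = (3 + Y)*5 = 15 + 5*Y)
R(B) = 4
G(T) = 8/3 + T/3 (G(T) = 4/3 + (T + 4)/3 = 4/3 + (4 + T)/3 = 4/3 + (4/3 + T/3) = 8/3 + T/3)
(G(434) + 390055)*(-326516 - 491803) = ((8/3 + (1/3)*434) + 390055)*(-326516 - 491803) = ((8/3 + 434/3) + 390055)*(-818319) = (442/3 + 390055)*(-818319) = (1170607/3)*(-818319) = -319309983211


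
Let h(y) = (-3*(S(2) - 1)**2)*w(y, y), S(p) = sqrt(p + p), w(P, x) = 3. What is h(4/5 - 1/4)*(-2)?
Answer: 18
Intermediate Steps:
S(p) = sqrt(2)*sqrt(p) (S(p) = sqrt(2*p) = sqrt(2)*sqrt(p))
h(y) = -9 (h(y) = -3*(sqrt(2)*sqrt(2) - 1)**2*3 = -3*(2 - 1)**2*3 = -3*1**2*3 = -3*1*3 = -3*3 = -9)
h(4/5 - 1/4)*(-2) = -9*(-2) = 18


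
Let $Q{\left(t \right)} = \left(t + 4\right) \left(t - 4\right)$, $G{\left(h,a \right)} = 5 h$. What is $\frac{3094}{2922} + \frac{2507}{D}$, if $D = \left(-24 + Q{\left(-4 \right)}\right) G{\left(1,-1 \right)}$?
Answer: $- \frac{386343}{19480} \approx -19.833$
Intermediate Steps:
$Q{\left(t \right)} = \left(-4 + t\right) \left(4 + t\right)$ ($Q{\left(t \right)} = \left(4 + t\right) \left(-4 + t\right) = \left(-4 + t\right) \left(4 + t\right)$)
$D = -120$ ($D = \left(-24 - \left(16 - \left(-4\right)^{2}\right)\right) 5 \cdot 1 = \left(-24 + \left(-16 + 16\right)\right) 5 = \left(-24 + 0\right) 5 = \left(-24\right) 5 = -120$)
$\frac{3094}{2922} + \frac{2507}{D} = \frac{3094}{2922} + \frac{2507}{-120} = 3094 \cdot \frac{1}{2922} + 2507 \left(- \frac{1}{120}\right) = \frac{1547}{1461} - \frac{2507}{120} = - \frac{386343}{19480}$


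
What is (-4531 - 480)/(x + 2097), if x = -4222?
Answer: 5011/2125 ≈ 2.3581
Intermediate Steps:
(-4531 - 480)/(x + 2097) = (-4531 - 480)/(-4222 + 2097) = -5011/(-2125) = -5011*(-1/2125) = 5011/2125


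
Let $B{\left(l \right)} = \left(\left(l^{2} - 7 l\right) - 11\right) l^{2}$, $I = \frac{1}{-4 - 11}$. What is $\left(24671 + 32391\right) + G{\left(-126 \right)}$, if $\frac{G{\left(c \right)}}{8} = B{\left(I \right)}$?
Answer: $\frac{2888744798}{50625} \approx 57062.0$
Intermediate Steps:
$I = - \frac{1}{15}$ ($I = \frac{1}{-15} = - \frac{1}{15} \approx -0.066667$)
$B{\left(l \right)} = l^{2} \left(-11 + l^{2} - 7 l\right)$ ($B{\left(l \right)} = \left(-11 + l^{2} - 7 l\right) l^{2} = l^{2} \left(-11 + l^{2} - 7 l\right)$)
$G{\left(c \right)} = - \frac{18952}{50625}$ ($G{\left(c \right)} = 8 \left(- \frac{1}{15}\right)^{2} \left(-11 + \left(- \frac{1}{15}\right)^{2} - - \frac{7}{15}\right) = 8 \frac{-11 + \frac{1}{225} + \frac{7}{15}}{225} = 8 \cdot \frac{1}{225} \left(- \frac{2369}{225}\right) = 8 \left(- \frac{2369}{50625}\right) = - \frac{18952}{50625}$)
$\left(24671 + 32391\right) + G{\left(-126 \right)} = \left(24671 + 32391\right) - \frac{18952}{50625} = 57062 - \frac{18952}{50625} = \frac{2888744798}{50625}$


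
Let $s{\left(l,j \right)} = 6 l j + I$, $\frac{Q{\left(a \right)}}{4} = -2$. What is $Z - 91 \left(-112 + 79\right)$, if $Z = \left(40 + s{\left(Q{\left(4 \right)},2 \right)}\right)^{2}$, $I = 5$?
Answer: $5604$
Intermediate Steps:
$Q{\left(a \right)} = -8$ ($Q{\left(a \right)} = 4 \left(-2\right) = -8$)
$s{\left(l,j \right)} = 5 + 6 j l$ ($s{\left(l,j \right)} = 6 l j + 5 = 6 j l + 5 = 5 + 6 j l$)
$Z = 2601$ ($Z = \left(40 + \left(5 + 6 \cdot 2 \left(-8\right)\right)\right)^{2} = \left(40 + \left(5 - 96\right)\right)^{2} = \left(40 - 91\right)^{2} = \left(-51\right)^{2} = 2601$)
$Z - 91 \left(-112 + 79\right) = 2601 - 91 \left(-112 + 79\right) = 2601 - -3003 = 2601 + 3003 = 5604$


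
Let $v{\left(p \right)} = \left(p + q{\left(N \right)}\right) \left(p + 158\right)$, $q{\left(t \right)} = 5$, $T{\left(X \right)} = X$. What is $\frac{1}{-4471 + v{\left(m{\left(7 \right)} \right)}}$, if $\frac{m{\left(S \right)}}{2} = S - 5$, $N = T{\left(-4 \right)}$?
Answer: $- \frac{1}{3013} \approx -0.00033189$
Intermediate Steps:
$N = -4$
$m{\left(S \right)} = -10 + 2 S$ ($m{\left(S \right)} = 2 \left(S - 5\right) = 2 \left(-5 + S\right) = -10 + 2 S$)
$v{\left(p \right)} = \left(5 + p\right) \left(158 + p\right)$ ($v{\left(p \right)} = \left(p + 5\right) \left(p + 158\right) = \left(5 + p\right) \left(158 + p\right)$)
$\frac{1}{-4471 + v{\left(m{\left(7 \right)} \right)}} = \frac{1}{-4471 + \left(790 + \left(-10 + 2 \cdot 7\right)^{2} + 163 \left(-10 + 2 \cdot 7\right)\right)} = \frac{1}{-4471 + \left(790 + \left(-10 + 14\right)^{2} + 163 \left(-10 + 14\right)\right)} = \frac{1}{-4471 + \left(790 + 4^{2} + 163 \cdot 4\right)} = \frac{1}{-4471 + \left(790 + 16 + 652\right)} = \frac{1}{-4471 + 1458} = \frac{1}{-3013} = - \frac{1}{3013}$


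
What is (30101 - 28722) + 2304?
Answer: 3683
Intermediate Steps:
(30101 - 28722) + 2304 = 1379 + 2304 = 3683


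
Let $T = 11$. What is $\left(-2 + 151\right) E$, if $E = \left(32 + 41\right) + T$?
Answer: $12516$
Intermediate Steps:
$E = 84$ ($E = \left(32 + 41\right) + 11 = 73 + 11 = 84$)
$\left(-2 + 151\right) E = \left(-2 + 151\right) 84 = 149 \cdot 84 = 12516$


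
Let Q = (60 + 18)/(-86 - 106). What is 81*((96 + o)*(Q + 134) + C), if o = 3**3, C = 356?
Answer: 43514577/32 ≈ 1.3598e+6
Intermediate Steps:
o = 27
Q = -13/32 (Q = 78/(-192) = 78*(-1/192) = -13/32 ≈ -0.40625)
81*((96 + o)*(Q + 134) + C) = 81*((96 + 27)*(-13/32 + 134) + 356) = 81*(123*(4275/32) + 356) = 81*(525825/32 + 356) = 81*(537217/32) = 43514577/32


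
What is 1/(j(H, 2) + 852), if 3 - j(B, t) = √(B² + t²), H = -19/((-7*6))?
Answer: 1508220/1289520683 + 42*√7417/1289520683 ≈ 0.0011724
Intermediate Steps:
H = 19/42 (H = -19/(-42) = -19*(-1/42) = 19/42 ≈ 0.45238)
j(B, t) = 3 - √(B² + t²)
1/(j(H, 2) + 852) = 1/((3 - √((19/42)² + 2²)) + 852) = 1/((3 - √(361/1764 + 4)) + 852) = 1/((3 - √(7417/1764)) + 852) = 1/((3 - √7417/42) + 852) = 1/(855 - √7417/42)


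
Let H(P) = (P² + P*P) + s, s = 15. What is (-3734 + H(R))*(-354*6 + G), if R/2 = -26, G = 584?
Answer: -2601060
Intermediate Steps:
R = -52 (R = 2*(-26) = -52)
H(P) = 15 + 2*P² (H(P) = (P² + P*P) + 15 = (P² + P²) + 15 = 2*P² + 15 = 15 + 2*P²)
(-3734 + H(R))*(-354*6 + G) = (-3734 + (15 + 2*(-52)²))*(-354*6 + 584) = (-3734 + (15 + 2*2704))*(-2124 + 584) = (-3734 + (15 + 5408))*(-1540) = (-3734 + 5423)*(-1540) = 1689*(-1540) = -2601060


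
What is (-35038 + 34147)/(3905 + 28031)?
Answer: -891/31936 ≈ -0.027900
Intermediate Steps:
(-35038 + 34147)/(3905 + 28031) = -891/31936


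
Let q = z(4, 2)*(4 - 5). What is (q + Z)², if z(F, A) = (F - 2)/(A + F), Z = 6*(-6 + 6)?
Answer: ⅑ ≈ 0.11111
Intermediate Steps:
Z = 0 (Z = 6*0 = 0)
z(F, A) = (-2 + F)/(A + F)
q = -⅓ (q = ((-2 + 4)/(2 + 4))*(4 - 5) = (2/6)*(-1) = ((⅙)*2)*(-1) = (⅓)*(-1) = -⅓ ≈ -0.33333)
(q + Z)² = (-⅓ + 0)² = (-⅓)² = ⅑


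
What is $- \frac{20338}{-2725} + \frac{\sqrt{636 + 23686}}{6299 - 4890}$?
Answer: $\frac{20338}{2725} + \frac{\sqrt{24322}}{1409} \approx 7.5742$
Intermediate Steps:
$- \frac{20338}{-2725} + \frac{\sqrt{636 + 23686}}{6299 - 4890} = \left(-20338\right) \left(- \frac{1}{2725}\right) + \frac{\sqrt{24322}}{6299 - 4890} = \frac{20338}{2725} + \frac{\sqrt{24322}}{1409}$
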